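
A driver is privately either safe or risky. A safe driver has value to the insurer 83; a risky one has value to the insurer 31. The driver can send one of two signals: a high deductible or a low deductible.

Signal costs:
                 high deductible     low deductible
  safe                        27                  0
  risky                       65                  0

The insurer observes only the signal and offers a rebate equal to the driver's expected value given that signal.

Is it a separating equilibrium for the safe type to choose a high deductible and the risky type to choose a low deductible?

If types separate, high deductible earns payment 83 and low deductible earns 31.
Safe: high deductible gives 83 − 27 = 56; low deductible gives 31 − 0 = 31. No deviation. ✓
Risky: low deductible gives 31 − 0 = 31; high deductible gives 83 − 65 = 18. No deviation. ✓
Neither type gains from mimicking the other.

Yes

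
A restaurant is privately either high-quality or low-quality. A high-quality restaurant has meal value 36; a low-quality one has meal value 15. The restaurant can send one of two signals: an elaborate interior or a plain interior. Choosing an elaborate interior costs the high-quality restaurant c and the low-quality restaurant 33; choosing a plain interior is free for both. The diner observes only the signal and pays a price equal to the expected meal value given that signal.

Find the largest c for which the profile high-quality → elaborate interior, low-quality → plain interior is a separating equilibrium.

21

Under separation: elaborate interior → high-quality (pays 36); plain interior → low-quality (pays 15).
Low-quality: 15 − 0 = 15 ≥ 36 − 33 = 3. Holds regardless of c. ✓
High-quality: 36 − c ≥ 15 − 0, so c ≤ 36 − 15 = 21.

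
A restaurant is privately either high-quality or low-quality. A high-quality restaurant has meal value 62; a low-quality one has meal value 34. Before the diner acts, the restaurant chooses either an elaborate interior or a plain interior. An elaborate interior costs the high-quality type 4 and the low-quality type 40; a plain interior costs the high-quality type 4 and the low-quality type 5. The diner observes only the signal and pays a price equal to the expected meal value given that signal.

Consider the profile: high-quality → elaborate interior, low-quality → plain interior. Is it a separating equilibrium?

If types separate, elaborate interior earns payment 62 and plain interior earns 34.
High-quality: elaborate interior gives 62 − 4 = 58; plain interior gives 34 − 4 = 30. No deviation. ✓
Low-quality: plain interior gives 34 − 5 = 29; elaborate interior gives 62 − 40 = 22. No deviation. ✓
Neither type gains from mimicking the other.

Yes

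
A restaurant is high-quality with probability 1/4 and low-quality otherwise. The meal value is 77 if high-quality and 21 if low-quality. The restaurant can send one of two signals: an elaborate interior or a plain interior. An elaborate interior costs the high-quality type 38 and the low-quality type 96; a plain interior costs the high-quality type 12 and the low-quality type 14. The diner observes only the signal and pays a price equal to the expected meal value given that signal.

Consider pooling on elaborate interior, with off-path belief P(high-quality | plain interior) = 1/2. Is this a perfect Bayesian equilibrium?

At the pooled signal (elaborate interior) the diner holds the prior 1/4 and pays 1/4·77 + 3/4·21 = 35. Off-path (plain interior) belief 1/2 gives 1/2·77 + 1/2·21 = 49.
High-quality: elaborate interior gives 35 − 38 = -3; plain interior gives 49 − 12 = 37. Deviates. ✗
Low-quality: elaborate interior gives 35 − 96 = -61; plain interior gives 49 − 14 = 35. Deviates. ✗

No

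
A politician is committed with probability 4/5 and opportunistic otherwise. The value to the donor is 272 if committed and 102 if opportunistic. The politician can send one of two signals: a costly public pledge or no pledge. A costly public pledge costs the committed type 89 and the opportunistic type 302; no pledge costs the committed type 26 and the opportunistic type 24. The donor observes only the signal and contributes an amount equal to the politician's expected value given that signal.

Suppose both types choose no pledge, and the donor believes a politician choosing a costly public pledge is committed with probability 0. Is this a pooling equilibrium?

Yes

On the equilibrium path (no pledge) the donor holds the prior 4/5 and pays 4/5·272 + 1/5·102 = 238. Off-path (pledge) belief 0 gives 0·272 + 1·102 = 102.
Committed: no pledge gives 238 − 26 = 212; pledge gives 102 − 89 = 13. Stays. ✓
Opportunistic: no pledge gives 238 − 24 = 214; pledge gives 102 − 302 = -200. Stays. ✓
Beliefs are Bayes-consistent on-path and both types best-respond.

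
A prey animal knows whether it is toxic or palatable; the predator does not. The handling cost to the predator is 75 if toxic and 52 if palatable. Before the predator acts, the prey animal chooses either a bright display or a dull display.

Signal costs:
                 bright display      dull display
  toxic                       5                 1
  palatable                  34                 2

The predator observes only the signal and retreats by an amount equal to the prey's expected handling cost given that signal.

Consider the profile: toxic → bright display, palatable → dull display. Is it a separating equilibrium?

Yes

If types separate, bright display earns payment 75 and dull display earns 52.
Toxic: bright display gives 75 − 5 = 70; dull display gives 52 − 1 = 51. No deviation. ✓
Palatable: dull display gives 52 − 2 = 50; bright display gives 75 − 34 = 41. No deviation. ✓
Neither type gains from mimicking the other.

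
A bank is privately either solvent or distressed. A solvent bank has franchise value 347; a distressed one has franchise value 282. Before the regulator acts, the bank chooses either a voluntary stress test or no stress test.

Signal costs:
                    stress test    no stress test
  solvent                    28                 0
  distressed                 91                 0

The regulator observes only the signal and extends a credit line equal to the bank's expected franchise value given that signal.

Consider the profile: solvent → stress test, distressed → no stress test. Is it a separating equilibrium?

Under separation the regulator infers type exactly: stress test → solvent (pays 347), no stress test → distressed (pays 282).
Solvent: stress test gives 347 − 28 = 319; no stress test gives 282 − 0 = 282. No deviation. ✓
Distressed: no stress test gives 282 − 0 = 282; stress test gives 347 − 91 = 256. No deviation. ✓
Neither type gains from mimicking the other.

Yes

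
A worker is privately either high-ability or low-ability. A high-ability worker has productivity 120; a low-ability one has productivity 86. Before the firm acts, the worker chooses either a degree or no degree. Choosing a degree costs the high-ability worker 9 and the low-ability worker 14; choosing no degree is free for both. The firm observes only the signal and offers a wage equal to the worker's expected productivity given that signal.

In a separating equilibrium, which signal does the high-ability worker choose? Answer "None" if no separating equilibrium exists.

Try high-ability → degree, low-ability → no degree:
  Under separation the firm infers type exactly: degree → high-ability (pays 120), no degree → low-ability (pays 86).
  High-ability: degree gives 120 − 9 = 111; no degree gives 86 − 0 = 86. No deviation. ✓
  Low-ability: no degree gives 86 − 0 = 86; degree gives 120 − 14 = 106. Would deviate. ✗
Try high-ability → no degree, low-ability → degree:
  Under separation the firm infers type exactly: no degree → high-ability (pays 120), degree → low-ability (pays 86).
  High-ability: no degree gives 120 − 0 = 120; degree gives 86 − 9 = 77. No deviation. ✓
  Low-ability: degree gives 86 − 14 = 72; no degree gives 120 − 0 = 120. Would deviate. ✗
Neither assignment is incentive-compatible.

None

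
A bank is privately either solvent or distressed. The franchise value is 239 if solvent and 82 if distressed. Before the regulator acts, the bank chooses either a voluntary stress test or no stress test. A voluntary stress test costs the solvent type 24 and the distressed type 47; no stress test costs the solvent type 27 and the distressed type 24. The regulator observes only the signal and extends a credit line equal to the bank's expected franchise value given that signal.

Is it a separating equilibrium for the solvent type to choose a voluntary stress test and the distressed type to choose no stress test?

If types separate, stress test earns payment 239 and no stress test earns 82.
Solvent: stress test gives 239 − 24 = 215; no stress test gives 82 − 27 = 55. No deviation. ✓
Distressed: no stress test gives 82 − 24 = 58; stress test gives 239 − 47 = 192. Would deviate. ✗

No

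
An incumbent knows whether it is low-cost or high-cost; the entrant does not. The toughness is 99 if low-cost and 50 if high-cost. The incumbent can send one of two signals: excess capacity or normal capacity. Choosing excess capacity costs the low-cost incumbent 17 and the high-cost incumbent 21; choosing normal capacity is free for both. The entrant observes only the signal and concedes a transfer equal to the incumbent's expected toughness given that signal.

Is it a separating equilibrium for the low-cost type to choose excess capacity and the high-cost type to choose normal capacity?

If types separate, excess capacity earns payment 99 and normal capacity earns 50.
Low-cost: excess capacity gives 99 − 17 = 82; normal capacity gives 50 − 0 = 50. No deviation. ✓
High-cost: normal capacity gives 50 − 0 = 50; excess capacity gives 99 − 21 = 78. Would deviate. ✗

No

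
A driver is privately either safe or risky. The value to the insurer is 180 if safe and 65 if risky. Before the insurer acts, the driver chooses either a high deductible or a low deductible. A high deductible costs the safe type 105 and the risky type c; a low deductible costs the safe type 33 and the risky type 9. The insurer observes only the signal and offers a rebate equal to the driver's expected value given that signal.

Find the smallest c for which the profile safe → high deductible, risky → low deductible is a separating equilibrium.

Under separation: high deductible → safe (pays 180); low deductible → risky (pays 65).
Safe: 180 − 105 = 75 ≥ 65 − 33 = 32. Holds regardless of c. ✓
Risky: 65 − 9 ≥ 180 − c, so c ≥ 180 − 56 = 124.

124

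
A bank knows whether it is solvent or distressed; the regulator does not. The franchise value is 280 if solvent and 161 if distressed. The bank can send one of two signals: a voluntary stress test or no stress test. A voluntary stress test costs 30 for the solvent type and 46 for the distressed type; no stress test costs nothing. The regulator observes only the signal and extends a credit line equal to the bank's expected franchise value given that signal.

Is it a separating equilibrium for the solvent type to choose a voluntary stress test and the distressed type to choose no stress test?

If types separate, stress test earns payment 280 and no stress test earns 161.
Solvent: stress test gives 280 − 30 = 250; no stress test gives 161 − 0 = 161. No deviation. ✓
Distressed: no stress test gives 161 − 0 = 161; stress test gives 280 − 46 = 234. Would deviate. ✗

No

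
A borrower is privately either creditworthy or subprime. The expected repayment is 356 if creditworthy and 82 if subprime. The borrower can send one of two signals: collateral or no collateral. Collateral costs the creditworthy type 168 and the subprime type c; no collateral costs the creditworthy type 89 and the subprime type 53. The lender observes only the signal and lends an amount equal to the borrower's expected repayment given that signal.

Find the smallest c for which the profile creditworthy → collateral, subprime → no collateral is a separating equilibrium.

327

Under separation: collateral → creditworthy (pays 356); no collateral → subprime (pays 82).
Creditworthy: 356 − 168 = 188 ≥ 82 − 89 = -7. Holds regardless of c. ✓
Subprime: 82 − 53 ≥ 356 − c, so c ≥ 356 − 29 = 327.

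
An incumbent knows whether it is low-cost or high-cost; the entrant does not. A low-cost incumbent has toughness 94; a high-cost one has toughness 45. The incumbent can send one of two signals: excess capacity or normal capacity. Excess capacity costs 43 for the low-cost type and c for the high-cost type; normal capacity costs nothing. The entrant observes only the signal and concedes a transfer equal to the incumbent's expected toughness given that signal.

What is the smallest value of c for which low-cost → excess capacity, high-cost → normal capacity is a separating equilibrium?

49

Under separation: excess capacity → low-cost (pays 94); normal capacity → high-cost (pays 45).
Low-cost: 94 − 43 = 51 ≥ 45 − 0 = 45. Holds regardless of c. ✓
High-cost: 45 − 0 ≥ 94 − c, so c ≥ 94 − 45 = 49.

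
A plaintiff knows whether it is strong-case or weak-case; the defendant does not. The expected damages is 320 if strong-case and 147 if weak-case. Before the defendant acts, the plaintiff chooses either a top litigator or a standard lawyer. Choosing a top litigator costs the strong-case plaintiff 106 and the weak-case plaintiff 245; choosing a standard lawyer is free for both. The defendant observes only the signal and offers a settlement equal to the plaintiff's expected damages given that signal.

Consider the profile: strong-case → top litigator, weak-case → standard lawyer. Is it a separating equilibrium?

Yes

If types separate, top litigator earns payment 320 and standard lawyer earns 147.
Strong-case: top litigator gives 320 − 106 = 214; standard lawyer gives 147 − 0 = 147. No deviation. ✓
Weak-case: standard lawyer gives 147 − 0 = 147; top litigator gives 320 − 245 = 75. No deviation. ✓
Both incentive constraints hold.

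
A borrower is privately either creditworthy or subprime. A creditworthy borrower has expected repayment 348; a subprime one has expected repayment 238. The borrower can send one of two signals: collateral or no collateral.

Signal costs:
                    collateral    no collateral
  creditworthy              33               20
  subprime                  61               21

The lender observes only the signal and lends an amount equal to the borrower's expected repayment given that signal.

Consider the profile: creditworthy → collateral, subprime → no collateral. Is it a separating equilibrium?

No

Under separation the lender infers type exactly: collateral → creditworthy (pays 348), no collateral → subprime (pays 238).
Creditworthy: collateral gives 348 − 33 = 315; no collateral gives 238 − 20 = 218. No deviation. ✓
Subprime: no collateral gives 238 − 21 = 217; collateral gives 348 − 61 = 287. Would deviate. ✗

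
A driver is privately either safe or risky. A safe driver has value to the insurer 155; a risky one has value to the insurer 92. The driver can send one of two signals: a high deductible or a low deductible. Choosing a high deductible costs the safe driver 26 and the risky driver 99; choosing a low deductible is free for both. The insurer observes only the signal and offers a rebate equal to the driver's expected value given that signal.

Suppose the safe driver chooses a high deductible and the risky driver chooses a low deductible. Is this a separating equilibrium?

Under separation the insurer infers type exactly: high deductible → safe (pays 155), low deductible → risky (pays 92).
Safe: high deductible gives 155 − 26 = 129; low deductible gives 92 − 0 = 92. No deviation. ✓
Risky: low deductible gives 92 − 0 = 92; high deductible gives 155 − 99 = 56. No deviation. ✓
Neither type gains from mimicking the other.

Yes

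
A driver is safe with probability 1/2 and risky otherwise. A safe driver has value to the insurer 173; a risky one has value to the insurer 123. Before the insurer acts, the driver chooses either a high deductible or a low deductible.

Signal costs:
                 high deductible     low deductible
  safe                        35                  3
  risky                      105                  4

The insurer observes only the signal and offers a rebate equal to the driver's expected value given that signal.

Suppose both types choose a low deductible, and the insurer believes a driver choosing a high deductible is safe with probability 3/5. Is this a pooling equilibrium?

Yes

At the pooled signal (low deductible) the insurer holds the prior 1/2 and pays 1/2·173 + 1/2·123 = 148. Off-path (high deductible) belief 3/5 gives 3/5·173 + 2/5·123 = 153.
Safe: low deductible gives 148 − 3 = 145; high deductible gives 153 − 35 = 118. Stays. ✓
Risky: low deductible gives 148 − 4 = 144; high deductible gives 153 − 105 = 48. Stays. ✓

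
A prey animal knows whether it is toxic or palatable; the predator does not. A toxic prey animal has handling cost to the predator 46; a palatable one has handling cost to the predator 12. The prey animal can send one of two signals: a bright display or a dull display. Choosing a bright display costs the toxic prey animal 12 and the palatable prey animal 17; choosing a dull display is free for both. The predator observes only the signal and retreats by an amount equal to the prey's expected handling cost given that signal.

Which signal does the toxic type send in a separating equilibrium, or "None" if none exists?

Try toxic → bright display, palatable → dull display:
  Under separation the predator infers type exactly: bright display → toxic (pays 46), dull display → palatable (pays 12).
  Toxic: bright display gives 46 − 12 = 34; dull display gives 12 − 0 = 12. No deviation. ✓
  Palatable: dull display gives 12 − 0 = 12; bright display gives 46 − 17 = 29. Would deviate. ✗
Try toxic → dull display, palatable → bright display:
  Under separation the predator infers type exactly: dull display → toxic (pays 46), bright display → palatable (pays 12).
  Toxic: dull display gives 46 − 0 = 46; bright display gives 12 − 12 = 0. No deviation. ✓
  Palatable: bright display gives 12 − 17 = -5; dull display gives 46 − 0 = 46. Would deviate. ✗
Neither assignment is incentive-compatible.

None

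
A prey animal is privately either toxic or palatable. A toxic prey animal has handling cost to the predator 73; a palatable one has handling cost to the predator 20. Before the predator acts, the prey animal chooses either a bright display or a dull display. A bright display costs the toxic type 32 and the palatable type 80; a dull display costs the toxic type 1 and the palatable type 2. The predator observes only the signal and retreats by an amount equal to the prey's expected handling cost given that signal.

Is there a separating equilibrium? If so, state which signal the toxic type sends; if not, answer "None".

bright display

Try toxic → bright display, palatable → dull display:
  Under separation the predator infers type exactly: bright display → toxic (pays 73), dull display → palatable (pays 20).
  Toxic: bright display gives 73 − 32 = 41; dull display gives 20 − 1 = 19. No deviation. ✓
  Palatable: dull display gives 20 − 2 = 18; bright display gives 73 − 80 = -7. No deviation. ✓
Both hold — the toxic type sends bright display.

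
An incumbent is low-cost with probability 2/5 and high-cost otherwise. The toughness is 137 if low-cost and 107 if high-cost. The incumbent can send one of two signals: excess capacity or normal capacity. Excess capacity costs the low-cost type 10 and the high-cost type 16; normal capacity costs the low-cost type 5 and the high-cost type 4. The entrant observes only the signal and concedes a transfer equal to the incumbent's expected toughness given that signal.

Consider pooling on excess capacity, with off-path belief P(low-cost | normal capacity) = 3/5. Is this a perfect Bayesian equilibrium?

On the equilibrium path (excess capacity) the entrant holds the prior 2/5 and pays 2/5·137 + 3/5·107 = 119. Off-path (normal capacity) belief 3/5 gives 3/5·137 + 2/5·107 = 125.
Low-cost: excess capacity gives 119 − 10 = 109; normal capacity gives 125 − 5 = 120. Deviates. ✗
High-cost: excess capacity gives 119 − 16 = 103; normal capacity gives 125 − 4 = 121. Deviates. ✗

No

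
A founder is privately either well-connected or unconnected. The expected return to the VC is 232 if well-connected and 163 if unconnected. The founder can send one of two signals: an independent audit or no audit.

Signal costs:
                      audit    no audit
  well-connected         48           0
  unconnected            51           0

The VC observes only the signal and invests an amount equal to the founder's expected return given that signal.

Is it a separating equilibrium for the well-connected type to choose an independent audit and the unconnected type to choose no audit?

If types separate, audit earns payment 232 and no audit earns 163.
Well-connected: audit gives 232 − 48 = 184; no audit gives 163 − 0 = 163. No deviation. ✓
Unconnected: no audit gives 163 − 0 = 163; audit gives 232 − 51 = 181. Would deviate. ✗

No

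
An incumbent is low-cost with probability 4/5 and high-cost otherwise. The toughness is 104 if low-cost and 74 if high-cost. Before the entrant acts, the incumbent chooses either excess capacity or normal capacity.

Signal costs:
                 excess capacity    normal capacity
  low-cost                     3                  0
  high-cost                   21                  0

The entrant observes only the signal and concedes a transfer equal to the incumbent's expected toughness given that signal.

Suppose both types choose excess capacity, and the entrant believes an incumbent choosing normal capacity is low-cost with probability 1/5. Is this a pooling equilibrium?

No

At the pooled signal (excess capacity) the entrant holds the prior 4/5 and pays 4/5·104 + 1/5·74 = 98. Off-path (normal capacity) belief 1/5 gives 1/5·104 + 4/5·74 = 80.
Low-cost: excess capacity gives 98 − 3 = 95; normal capacity gives 80 − 0 = 80. Stays. ✓
High-cost: excess capacity gives 98 − 21 = 77; normal capacity gives 80 − 0 = 80. Deviates. ✗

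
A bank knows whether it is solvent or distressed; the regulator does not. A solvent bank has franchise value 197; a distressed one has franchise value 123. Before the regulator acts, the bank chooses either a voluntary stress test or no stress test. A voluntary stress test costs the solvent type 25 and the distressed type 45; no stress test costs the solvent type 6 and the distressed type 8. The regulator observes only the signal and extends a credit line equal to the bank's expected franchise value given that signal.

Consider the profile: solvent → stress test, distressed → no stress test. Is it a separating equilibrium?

No

If types separate, stress test earns payment 197 and no stress test earns 123.
Solvent: stress test gives 197 − 25 = 172; no stress test gives 123 − 6 = 117. No deviation. ✓
Distressed: no stress test gives 123 − 8 = 115; stress test gives 197 − 45 = 152. Would deviate. ✗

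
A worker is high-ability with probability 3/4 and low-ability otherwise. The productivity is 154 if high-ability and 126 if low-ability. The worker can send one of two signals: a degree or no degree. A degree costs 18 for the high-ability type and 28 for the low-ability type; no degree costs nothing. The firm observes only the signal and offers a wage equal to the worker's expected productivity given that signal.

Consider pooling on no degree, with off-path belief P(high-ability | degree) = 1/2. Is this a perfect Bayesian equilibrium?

Yes

At the pooled signal (no degree) the firm holds the prior 3/4 and pays 3/4·154 + 1/4·126 = 147. Off-path (degree) belief 1/2 gives 1/2·154 + 1/2·126 = 140.
High-ability: no degree gives 147 − 0 = 147; degree gives 140 − 18 = 122. Stays. ✓
Low-ability: no degree gives 147 − 0 = 147; degree gives 140 − 28 = 112. Stays. ✓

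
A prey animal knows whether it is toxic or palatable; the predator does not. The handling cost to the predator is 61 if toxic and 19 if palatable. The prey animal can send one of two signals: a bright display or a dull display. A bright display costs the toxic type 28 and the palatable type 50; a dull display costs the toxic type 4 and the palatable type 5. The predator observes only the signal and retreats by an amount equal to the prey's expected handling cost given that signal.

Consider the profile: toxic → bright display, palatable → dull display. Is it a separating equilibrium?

Yes

If types separate, bright display earns payment 61 and dull display earns 19.
Toxic: bright display gives 61 − 28 = 33; dull display gives 19 − 4 = 15. No deviation. ✓
Palatable: dull display gives 19 − 5 = 14; bright display gives 61 − 50 = 11. No deviation. ✓
Both incentive constraints hold.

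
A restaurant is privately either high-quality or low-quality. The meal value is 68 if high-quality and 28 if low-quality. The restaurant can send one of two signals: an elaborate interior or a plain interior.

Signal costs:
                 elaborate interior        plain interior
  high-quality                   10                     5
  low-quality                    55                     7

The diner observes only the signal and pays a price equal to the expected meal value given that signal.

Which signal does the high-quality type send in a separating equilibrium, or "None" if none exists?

elaborate interior

Try high-quality → elaborate interior, low-quality → plain interior:
  If types separate, elaborate interior earns payment 68 and plain interior earns 28.
  High-quality: elaborate interior gives 68 − 10 = 58; plain interior gives 28 − 5 = 23. No deviation. ✓
  Low-quality: plain interior gives 28 − 7 = 21; elaborate interior gives 68 − 55 = 13. No deviation. ✓
Both hold — the high-quality type sends elaborate interior.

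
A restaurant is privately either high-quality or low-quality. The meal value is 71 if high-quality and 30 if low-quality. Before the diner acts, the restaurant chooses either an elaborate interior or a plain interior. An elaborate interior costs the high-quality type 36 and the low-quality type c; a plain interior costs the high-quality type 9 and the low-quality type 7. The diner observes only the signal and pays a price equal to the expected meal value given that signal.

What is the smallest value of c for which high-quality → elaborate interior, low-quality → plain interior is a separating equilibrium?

48

Under separation: elaborate interior → high-quality (pays 71); plain interior → low-quality (pays 30).
High-quality: 71 − 36 = 35 ≥ 30 − 9 = 21. Holds regardless of c. ✓
Low-quality: 30 − 7 ≥ 71 − c, so c ≥ 71 − 23 = 48.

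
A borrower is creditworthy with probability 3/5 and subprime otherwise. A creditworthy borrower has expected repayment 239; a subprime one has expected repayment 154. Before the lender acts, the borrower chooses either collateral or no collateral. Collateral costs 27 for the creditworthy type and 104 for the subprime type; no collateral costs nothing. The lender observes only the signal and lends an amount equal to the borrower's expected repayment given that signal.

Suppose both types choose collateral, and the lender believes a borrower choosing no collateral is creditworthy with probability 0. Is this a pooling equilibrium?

At the pooled signal (collateral) the lender holds the prior 3/5 and pays 3/5·239 + 2/5·154 = 205. Off-path (no collateral) belief 0 gives 0·239 + 1·154 = 154.
Creditworthy: collateral gives 205 − 27 = 178; no collateral gives 154 − 0 = 154. Stays. ✓
Subprime: collateral gives 205 − 104 = 101; no collateral gives 154 − 0 = 154. Deviates. ✗

No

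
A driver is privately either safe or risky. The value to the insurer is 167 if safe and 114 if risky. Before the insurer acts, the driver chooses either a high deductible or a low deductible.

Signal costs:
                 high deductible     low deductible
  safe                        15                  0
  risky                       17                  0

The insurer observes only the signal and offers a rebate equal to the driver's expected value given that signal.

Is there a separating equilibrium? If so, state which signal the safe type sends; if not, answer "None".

Try safe → high deductible, risky → low deductible:
  Under separation the insurer infers type exactly: high deductible → safe (pays 167), low deductible → risky (pays 114).
  Safe: high deductible gives 167 − 15 = 152; low deductible gives 114 − 0 = 114. No deviation. ✓
  Risky: low deductible gives 114 − 0 = 114; high deductible gives 167 − 17 = 150. Would deviate. ✗
Try safe → low deductible, risky → high deductible:
  Under separation the insurer infers type exactly: low deductible → safe (pays 167), high deductible → risky (pays 114).
  Safe: low deductible gives 167 − 0 = 167; high deductible gives 114 − 15 = 99. No deviation. ✓
  Risky: high deductible gives 114 − 17 = 97; low deductible gives 167 − 0 = 167. Would deviate. ✗
Neither assignment is incentive-compatible.

None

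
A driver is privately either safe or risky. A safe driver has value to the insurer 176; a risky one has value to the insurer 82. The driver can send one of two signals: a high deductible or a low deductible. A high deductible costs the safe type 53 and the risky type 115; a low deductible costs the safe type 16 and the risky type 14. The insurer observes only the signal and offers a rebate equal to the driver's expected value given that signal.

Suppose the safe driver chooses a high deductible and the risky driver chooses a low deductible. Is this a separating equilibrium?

Yes

Under separation the insurer infers type exactly: high deductible → safe (pays 176), low deductible → risky (pays 82).
Safe: high deductible gives 176 − 53 = 123; low deductible gives 82 − 16 = 66. No deviation. ✓
Risky: low deductible gives 82 − 14 = 68; high deductible gives 176 − 115 = 61. No deviation. ✓
Both incentive constraints hold.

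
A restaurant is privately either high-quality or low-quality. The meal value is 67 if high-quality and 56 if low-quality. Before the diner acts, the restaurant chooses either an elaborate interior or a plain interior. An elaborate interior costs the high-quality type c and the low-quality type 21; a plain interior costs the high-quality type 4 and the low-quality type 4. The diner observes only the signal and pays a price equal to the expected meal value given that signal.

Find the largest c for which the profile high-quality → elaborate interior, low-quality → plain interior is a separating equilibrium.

15

Under separation: elaborate interior → high-quality (pays 67); plain interior → low-quality (pays 56).
Low-quality: 56 − 4 = 52 ≥ 67 − 21 = 46. Holds regardless of c. ✓
High-quality: 67 − c ≥ 56 − 4, so c ≤ 67 − 52 = 15.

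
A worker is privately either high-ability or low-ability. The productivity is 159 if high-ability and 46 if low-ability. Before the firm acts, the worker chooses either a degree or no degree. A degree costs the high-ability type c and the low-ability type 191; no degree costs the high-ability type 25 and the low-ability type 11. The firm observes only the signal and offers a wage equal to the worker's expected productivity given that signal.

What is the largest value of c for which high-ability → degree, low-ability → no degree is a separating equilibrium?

Under separation: degree → high-ability (pays 159); no degree → low-ability (pays 46).
Low-ability: 46 − 11 = 35 ≥ 159 − 191 = -32. Holds regardless of c. ✓
High-ability: 159 − c ≥ 46 − 25, so c ≤ 159 − 21 = 138.

138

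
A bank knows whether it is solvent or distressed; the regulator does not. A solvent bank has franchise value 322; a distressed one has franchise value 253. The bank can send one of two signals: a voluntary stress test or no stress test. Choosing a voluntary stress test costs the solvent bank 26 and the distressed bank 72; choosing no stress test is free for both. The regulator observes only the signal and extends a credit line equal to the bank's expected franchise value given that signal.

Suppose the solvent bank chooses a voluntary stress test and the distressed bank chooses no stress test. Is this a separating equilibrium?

Yes

Under separation the regulator infers type exactly: stress test → solvent (pays 322), no stress test → distressed (pays 253).
Solvent: stress test gives 322 − 26 = 296; no stress test gives 253 − 0 = 253. No deviation. ✓
Distressed: no stress test gives 253 − 0 = 253; stress test gives 322 − 72 = 250. No deviation. ✓
Neither type gains from mimicking the other.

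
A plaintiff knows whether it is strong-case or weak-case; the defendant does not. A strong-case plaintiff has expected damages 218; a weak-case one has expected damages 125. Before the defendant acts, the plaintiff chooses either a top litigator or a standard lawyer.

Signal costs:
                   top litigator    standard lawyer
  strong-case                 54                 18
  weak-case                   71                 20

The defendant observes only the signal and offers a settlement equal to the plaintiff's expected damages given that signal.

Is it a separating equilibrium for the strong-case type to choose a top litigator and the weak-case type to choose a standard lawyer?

No

If types separate, top litigator earns payment 218 and standard lawyer earns 125.
Strong-case: top litigator gives 218 − 54 = 164; standard lawyer gives 125 − 18 = 107. No deviation. ✓
Weak-case: standard lawyer gives 125 − 20 = 105; top litigator gives 218 − 71 = 147. Would deviate. ✗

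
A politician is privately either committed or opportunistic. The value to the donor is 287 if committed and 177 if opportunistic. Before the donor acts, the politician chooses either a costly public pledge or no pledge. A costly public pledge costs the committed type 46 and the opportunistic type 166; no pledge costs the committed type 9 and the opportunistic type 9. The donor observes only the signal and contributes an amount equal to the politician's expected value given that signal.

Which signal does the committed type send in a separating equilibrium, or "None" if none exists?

Try committed → pledge, opportunistic → no pledge:
  If types separate, pledge earns payment 287 and no pledge earns 177.
  Committed: pledge gives 287 − 46 = 241; no pledge gives 177 − 9 = 168. No deviation. ✓
  Opportunistic: no pledge gives 177 − 9 = 168; pledge gives 287 − 166 = 121. No deviation. ✓
Both hold — the committed type sends pledge.

pledge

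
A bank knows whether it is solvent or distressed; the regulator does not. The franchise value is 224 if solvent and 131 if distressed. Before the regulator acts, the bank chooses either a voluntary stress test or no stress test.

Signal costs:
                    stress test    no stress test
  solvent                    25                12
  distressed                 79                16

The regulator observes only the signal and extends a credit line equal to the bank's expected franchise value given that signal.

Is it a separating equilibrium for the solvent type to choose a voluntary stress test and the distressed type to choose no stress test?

No

Under separation the regulator infers type exactly: stress test → solvent (pays 224), no stress test → distressed (pays 131).
Solvent: stress test gives 224 − 25 = 199; no stress test gives 131 − 12 = 119. No deviation. ✓
Distressed: no stress test gives 131 − 16 = 115; stress test gives 224 − 79 = 145. Would deviate. ✗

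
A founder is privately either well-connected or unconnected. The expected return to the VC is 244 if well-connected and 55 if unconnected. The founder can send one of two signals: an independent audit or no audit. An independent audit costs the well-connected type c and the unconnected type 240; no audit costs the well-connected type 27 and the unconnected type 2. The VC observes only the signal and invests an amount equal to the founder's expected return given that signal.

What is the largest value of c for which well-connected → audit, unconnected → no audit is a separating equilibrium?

216

Under separation: audit → well-connected (pays 244); no audit → unconnected (pays 55).
Unconnected: 55 − 2 = 53 ≥ 244 − 240 = 4. Holds regardless of c. ✓
Well-connected: 244 − c ≥ 55 − 27, so c ≤ 244 − 28 = 216.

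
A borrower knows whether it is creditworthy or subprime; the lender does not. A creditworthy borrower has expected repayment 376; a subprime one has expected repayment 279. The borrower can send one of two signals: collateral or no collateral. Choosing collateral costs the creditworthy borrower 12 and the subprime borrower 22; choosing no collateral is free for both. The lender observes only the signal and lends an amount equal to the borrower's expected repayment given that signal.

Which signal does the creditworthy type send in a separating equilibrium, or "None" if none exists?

Try creditworthy → collateral, subprime → no collateral:
  Under separation the lender infers type exactly: collateral → creditworthy (pays 376), no collateral → subprime (pays 279).
  Creditworthy: collateral gives 376 − 12 = 364; no collateral gives 279 − 0 = 279. No deviation. ✓
  Subprime: no collateral gives 279 − 0 = 279; collateral gives 376 − 22 = 354. Would deviate. ✗
Try creditworthy → no collateral, subprime → collateral:
  Under separation the lender infers type exactly: no collateral → creditworthy (pays 376), collateral → subprime (pays 279).
  Creditworthy: no collateral gives 376 − 0 = 376; collateral gives 279 − 12 = 267. No deviation. ✓
  Subprime: collateral gives 279 − 22 = 257; no collateral gives 376 − 0 = 376. Would deviate. ✗
Neither assignment is incentive-compatible.

None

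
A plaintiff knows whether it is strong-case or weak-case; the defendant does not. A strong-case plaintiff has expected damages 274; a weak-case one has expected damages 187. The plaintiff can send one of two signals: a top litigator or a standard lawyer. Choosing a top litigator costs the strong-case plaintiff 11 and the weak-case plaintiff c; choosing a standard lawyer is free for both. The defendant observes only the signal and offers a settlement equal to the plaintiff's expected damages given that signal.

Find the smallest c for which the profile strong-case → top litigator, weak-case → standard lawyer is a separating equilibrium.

Under separation: top litigator → strong-case (pays 274); standard lawyer → weak-case (pays 187).
Strong-case: 274 − 11 = 263 ≥ 187 − 0 = 187. Holds regardless of c. ✓
Weak-case: 187 − 0 ≥ 274 − c, so c ≥ 274 − 187 = 87.

87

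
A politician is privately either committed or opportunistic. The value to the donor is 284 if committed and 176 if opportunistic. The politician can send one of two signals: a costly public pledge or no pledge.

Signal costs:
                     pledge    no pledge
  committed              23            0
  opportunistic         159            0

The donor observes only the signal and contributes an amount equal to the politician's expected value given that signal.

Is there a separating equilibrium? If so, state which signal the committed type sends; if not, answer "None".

Try committed → pledge, opportunistic → no pledge:
  If types separate, pledge earns payment 284 and no pledge earns 176.
  Committed: pledge gives 284 − 23 = 261; no pledge gives 176 − 0 = 176. No deviation. ✓
  Opportunistic: no pledge gives 176 − 0 = 176; pledge gives 284 − 159 = 125. No deviation. ✓
Both hold — the committed type sends pledge.

pledge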